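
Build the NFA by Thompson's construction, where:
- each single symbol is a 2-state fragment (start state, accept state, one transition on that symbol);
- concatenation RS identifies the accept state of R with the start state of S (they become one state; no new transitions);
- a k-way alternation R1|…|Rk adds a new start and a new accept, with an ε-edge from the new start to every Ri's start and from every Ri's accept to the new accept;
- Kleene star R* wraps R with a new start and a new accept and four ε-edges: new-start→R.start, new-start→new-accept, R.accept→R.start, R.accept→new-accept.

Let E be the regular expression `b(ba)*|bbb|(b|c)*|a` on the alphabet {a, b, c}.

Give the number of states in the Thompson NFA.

Per subexpression:
Each of the 9 symbol leaves contributes a 2-state fragment.
  ba : 3 states
  (ba)* : 5 states
  b(ba)* : 6 states
  bbb : 4 states
  b|c : 6 states
  (b|c)* : 8 states
  b(ba)*|bbb|(b|c)*|a : 22 states

22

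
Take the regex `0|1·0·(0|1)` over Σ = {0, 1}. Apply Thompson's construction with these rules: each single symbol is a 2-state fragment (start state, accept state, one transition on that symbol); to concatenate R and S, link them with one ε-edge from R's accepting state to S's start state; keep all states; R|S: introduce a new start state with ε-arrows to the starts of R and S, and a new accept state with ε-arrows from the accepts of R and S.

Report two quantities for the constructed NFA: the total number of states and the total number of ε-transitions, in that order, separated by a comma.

14, 10

By structural recursion:
Each of the 5 symbol leaves contributes 2 states and 0 ε-transitions.
  0|1 : 6 states, 4 ε-transitions
  1·0·(0|1) : 10 states, 6 ε-transitions
  0|1·0·(0|1) : 14 states, 10 ε-transitions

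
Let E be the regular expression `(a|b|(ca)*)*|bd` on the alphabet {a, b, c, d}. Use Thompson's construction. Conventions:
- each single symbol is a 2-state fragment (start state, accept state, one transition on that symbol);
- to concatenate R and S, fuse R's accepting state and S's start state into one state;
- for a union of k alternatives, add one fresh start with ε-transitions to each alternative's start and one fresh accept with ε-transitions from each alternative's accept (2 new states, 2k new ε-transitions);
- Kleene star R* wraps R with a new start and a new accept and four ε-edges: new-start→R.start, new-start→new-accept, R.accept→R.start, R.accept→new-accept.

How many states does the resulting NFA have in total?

18

Building bottom-up:
Each of the 6 symbol leaves contributes a 2-state fragment.
  ca → 3 states
  (ca)* → 5 states
  a|b|(ca)* → 11 states
  (a|b|(ca)*)* → 13 states
  bd → 3 states
  (a|b|(ca)*)*|bd → 18 states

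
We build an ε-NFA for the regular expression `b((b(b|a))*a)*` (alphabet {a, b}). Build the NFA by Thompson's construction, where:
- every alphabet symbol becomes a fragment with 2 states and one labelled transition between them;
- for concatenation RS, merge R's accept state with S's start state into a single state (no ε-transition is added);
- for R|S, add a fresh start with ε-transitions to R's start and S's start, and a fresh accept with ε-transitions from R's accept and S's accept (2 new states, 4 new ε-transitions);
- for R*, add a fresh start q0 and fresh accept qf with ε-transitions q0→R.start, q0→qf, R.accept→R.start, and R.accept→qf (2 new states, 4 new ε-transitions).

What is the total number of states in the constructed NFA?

13

Per subexpression:
Each of the 5 symbol leaves contributes a 2-state fragment.
  b|a = 6 states
  b(b|a) = 7 states
  (b(b|a))* = 9 states
  (b(b|a))*a = 10 states
  ((b(b|a))*a)* = 12 states
  b((b(b|a))*a)* = 13 states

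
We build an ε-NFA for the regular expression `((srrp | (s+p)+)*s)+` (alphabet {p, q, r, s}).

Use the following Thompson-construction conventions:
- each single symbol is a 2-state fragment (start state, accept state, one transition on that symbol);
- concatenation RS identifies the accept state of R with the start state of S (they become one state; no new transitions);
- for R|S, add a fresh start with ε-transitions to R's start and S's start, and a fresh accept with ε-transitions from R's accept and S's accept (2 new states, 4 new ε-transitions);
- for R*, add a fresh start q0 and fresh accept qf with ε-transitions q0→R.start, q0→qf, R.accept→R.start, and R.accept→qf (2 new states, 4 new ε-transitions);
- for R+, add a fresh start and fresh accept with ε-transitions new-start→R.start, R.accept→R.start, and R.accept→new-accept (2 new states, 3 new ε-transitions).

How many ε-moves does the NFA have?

Recursing over subexpressions:
Each of the 7 symbol leaves contributes 0 ε-transitions.
  srrp = 0 ε-transitions
  s+ = 3 ε-transitions
  s+p = 3 ε-transitions
  (s+p)+ = 6 ε-transitions
  srrp | (s+p)+ = 10 ε-transitions
  (srrp | (s+p)+)* = 14 ε-transitions
  (srrp | (s+p)+)*s = 14 ε-transitions
  ((srrp | (s+p)+)*s)+ = 17 ε-transitions

17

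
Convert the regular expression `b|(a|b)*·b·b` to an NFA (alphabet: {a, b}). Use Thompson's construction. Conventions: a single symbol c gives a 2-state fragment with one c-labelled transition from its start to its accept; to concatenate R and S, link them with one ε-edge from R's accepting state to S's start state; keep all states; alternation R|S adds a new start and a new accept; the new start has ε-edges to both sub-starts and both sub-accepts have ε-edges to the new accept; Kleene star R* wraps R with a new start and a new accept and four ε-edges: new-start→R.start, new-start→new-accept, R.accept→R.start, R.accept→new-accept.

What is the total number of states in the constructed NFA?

Per subexpression:
Each of the 5 symbol leaves contributes a 2-state fragment.
  a|b → 6 states
  (a|b)* → 8 states
  (a|b)*·b·b → 12 states
  b|(a|b)*·b·b → 16 states

16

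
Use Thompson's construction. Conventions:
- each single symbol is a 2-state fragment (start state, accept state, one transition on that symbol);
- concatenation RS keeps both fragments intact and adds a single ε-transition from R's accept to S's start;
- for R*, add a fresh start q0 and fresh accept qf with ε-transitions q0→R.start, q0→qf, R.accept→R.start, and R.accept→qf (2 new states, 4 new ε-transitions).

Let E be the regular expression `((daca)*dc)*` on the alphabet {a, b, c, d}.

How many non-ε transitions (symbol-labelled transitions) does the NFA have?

6

Building bottom-up:
Each of the 6 symbol leaves contributes exactly 1 symbol transition.
  daca : 4 symbol transitions
  (daca)* : 4 symbol transitions
  (daca)*dc : 6 symbol transitions
  ((daca)*dc)* : 6 symbol transitions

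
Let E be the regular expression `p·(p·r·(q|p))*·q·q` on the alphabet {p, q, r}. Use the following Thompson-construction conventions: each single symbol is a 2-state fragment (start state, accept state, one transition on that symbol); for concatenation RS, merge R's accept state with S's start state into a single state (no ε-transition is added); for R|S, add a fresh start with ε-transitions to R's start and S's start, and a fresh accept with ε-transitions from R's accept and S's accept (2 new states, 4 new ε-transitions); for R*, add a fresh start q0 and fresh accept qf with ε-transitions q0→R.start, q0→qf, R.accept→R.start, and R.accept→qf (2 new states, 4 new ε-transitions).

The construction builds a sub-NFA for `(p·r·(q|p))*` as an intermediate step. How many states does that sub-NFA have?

10

Fragment for `(p·r·(q|p))*`:
Each of the 4 symbol leaves contributes a 2-state fragment.
  q|p = 6 states
  p·r·(q|p) = 8 states
  (p·r·(q|p))* = 10 states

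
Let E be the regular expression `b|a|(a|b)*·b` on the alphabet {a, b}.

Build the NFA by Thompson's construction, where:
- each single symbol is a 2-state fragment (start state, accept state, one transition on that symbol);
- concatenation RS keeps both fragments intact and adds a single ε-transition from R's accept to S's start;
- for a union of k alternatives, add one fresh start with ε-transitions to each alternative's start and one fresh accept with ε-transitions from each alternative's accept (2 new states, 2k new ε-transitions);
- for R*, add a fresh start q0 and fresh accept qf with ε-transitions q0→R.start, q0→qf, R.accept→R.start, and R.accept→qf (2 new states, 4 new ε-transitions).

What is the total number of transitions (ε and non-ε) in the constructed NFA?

Per subexpression:
Each of the 5 symbol leaves contributes 1 transition (1 symbol, 0 ε).
  a|b — 6 transitions (2 symbol, 4 ε)
  (a|b)* — 10 transitions (2 symbol, 8 ε)
  (a|b)*·b — 12 transitions (3 symbol, 9 ε)
  b|a|(a|b)*·b — 20 transitions (5 symbol, 15 ε)

20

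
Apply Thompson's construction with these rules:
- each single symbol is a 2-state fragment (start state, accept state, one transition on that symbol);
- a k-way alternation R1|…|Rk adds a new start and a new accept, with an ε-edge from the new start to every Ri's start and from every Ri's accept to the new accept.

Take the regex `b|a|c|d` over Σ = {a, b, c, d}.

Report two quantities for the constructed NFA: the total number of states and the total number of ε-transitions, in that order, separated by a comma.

Building bottom-up:
Each of the 4 symbol leaves contributes 2 states and 0 ε-transitions.
  b|a|c|d = 10 states, 8 ε-transitions

10, 8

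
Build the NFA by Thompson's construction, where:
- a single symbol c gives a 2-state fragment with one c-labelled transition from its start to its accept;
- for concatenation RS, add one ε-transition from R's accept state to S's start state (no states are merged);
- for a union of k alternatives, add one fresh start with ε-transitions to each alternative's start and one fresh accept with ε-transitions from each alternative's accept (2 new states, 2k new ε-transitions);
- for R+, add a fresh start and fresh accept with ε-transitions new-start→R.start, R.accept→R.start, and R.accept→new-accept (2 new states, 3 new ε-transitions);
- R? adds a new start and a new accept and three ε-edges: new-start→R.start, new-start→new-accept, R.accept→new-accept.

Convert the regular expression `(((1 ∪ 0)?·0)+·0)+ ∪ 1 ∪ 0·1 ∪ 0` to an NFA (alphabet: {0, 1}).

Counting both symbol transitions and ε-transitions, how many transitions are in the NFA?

32

Recursing over subexpressions:
Each of the 8 symbol leaves contributes 1 transition (1 symbol, 0 ε).
  1 ∪ 0 : 6 transitions (2 symbol, 4 ε)
  (1 ∪ 0)? : 9 transitions (2 symbol, 7 ε)
  (1 ∪ 0)?·0 : 11 transitions (3 symbol, 8 ε)
  ((1 ∪ 0)?·0)+ : 14 transitions (3 symbol, 11 ε)
  ((1 ∪ 0)?·0)+·0 : 16 transitions (4 symbol, 12 ε)
  (((1 ∪ 0)?·0)+·0)+ : 19 transitions (4 symbol, 15 ε)
  0·1 : 3 transitions (2 symbol, 1 ε)
  (((1 ∪ 0)?·0)+·0)+ ∪ 1 ∪ 0·1 ∪ 0 : 32 transitions (8 symbol, 24 ε)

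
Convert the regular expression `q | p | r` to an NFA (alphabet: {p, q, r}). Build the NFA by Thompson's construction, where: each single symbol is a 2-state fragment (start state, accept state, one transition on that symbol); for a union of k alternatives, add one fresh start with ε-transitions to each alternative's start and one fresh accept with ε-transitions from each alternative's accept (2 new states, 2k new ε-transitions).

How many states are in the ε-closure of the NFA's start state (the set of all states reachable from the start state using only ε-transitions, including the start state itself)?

Let C(F) = |ε-closure(F.start)| within fragment F, and note whether F accepts ε. Symbol fragments have C = 1 and do not accept ε. Then:
  q | p | r : |closure| = 1 + 1 + 1 + 1 = 4 (the new accept is not ε-reachable since no branch accepts ε)

4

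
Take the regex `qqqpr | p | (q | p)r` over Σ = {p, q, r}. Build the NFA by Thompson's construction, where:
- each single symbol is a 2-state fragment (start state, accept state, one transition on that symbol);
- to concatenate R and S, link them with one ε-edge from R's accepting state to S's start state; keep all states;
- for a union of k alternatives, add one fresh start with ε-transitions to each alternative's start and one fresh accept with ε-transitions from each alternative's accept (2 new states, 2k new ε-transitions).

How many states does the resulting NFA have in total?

Bottom-up over the parse tree:
Each of the 9 symbol leaves contributes a 2-state fragment.
  qqqpr → 10 states
  q | p → 6 states
  (q | p)r → 8 states
  qqqpr | p | (q | p)r → 22 states

22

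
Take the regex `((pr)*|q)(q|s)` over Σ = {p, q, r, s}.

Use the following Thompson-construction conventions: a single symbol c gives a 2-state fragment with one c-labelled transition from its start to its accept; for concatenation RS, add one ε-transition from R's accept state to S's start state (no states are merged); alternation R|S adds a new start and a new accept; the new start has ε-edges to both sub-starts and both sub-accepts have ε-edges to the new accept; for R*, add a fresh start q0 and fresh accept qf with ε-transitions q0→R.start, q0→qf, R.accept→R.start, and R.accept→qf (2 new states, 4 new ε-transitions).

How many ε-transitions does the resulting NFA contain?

14

Recursing over subexpressions:
Each of the 5 symbol leaves contributes 0 ε-transitions.
  pr — 1 ε-transition
  (pr)* — 5 ε-transitions
  (pr)*|q — 9 ε-transitions
  q|s — 4 ε-transitions
  ((pr)*|q)(q|s) — 14 ε-transitions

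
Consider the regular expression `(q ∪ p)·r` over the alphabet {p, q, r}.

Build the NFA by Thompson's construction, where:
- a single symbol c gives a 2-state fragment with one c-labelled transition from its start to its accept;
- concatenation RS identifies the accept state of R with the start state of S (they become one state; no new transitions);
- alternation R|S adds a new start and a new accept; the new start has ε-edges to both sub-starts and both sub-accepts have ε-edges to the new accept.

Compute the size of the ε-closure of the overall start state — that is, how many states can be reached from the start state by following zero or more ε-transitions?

3

Work bottom-up. For each fragment F, track |ε-closure(F.start)| and whether F's accept lies in that closure (i.e. whether F accepts ε). A single-symbol fragment has closure size 1 and does not accept ε.
  q ∪ p : new start ε-reaches every alternative's start; none of them accept ε, so the new accept is not reached: |closure| = 1 + 1 + 1 = 3
  (q ∪ p)·r : |closure| equals the left operand's closure size = 3 (its accept is not ε-reachable, so the closure stops there)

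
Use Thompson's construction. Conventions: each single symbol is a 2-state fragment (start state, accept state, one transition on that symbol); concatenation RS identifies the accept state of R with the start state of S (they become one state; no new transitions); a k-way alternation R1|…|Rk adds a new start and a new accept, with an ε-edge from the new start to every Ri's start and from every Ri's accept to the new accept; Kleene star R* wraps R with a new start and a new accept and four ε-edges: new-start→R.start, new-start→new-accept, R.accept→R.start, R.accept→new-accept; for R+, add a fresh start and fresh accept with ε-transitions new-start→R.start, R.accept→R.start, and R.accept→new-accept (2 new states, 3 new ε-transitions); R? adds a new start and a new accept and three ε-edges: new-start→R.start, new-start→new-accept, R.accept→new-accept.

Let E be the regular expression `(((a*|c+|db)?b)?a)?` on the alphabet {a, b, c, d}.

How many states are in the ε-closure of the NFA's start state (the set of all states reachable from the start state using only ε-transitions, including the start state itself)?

14

Compute the ε-closure size of each fragment's start state recursively; a symbol fragment's start has no outgoing ε-edge, so its closure is just itself (size 1).
  a* → new start has ε-edges to the inner start and to the new accept, so |closure| = 2 + 1 = 3
  c+ → |closure| = 1 + 1 = 2 (the body doesn't accept ε, so the new accept is not reached)
  db → |closure| equals the left operand's closure size = 1 (its accept is not ε-reachable, so the closure stops there)
  a*|c+|db → |closure| = 1 (new start) + (3 + 2 + 1) + 1 (new accept, since some branch ε-reaches its own accept) = 8
  (a*|c+|db)? → |closure| = 1 (new start) + 8 (body) + 1 (new accept, via ε) = 10
  (a*|c+|db)?b → |closure| = 10 + (1−1) = 10 (closure spills across the concat boundary because the left factor accepts ε)
  ((a*|c+|db)?b)? → new start has ε-edges to the inner start and to the new accept, so |closure| = 2 + 10 = 12
  ((a*|c+|db)?b)?a → |closure| = 12 + (1−1) = 12 (closure spills across the concat boundary because the left factor accepts ε)
  (((a*|c+|db)?b)?a)? → new start has ε-edges to the inner start and to the new accept, so |closure| = 2 + 12 = 14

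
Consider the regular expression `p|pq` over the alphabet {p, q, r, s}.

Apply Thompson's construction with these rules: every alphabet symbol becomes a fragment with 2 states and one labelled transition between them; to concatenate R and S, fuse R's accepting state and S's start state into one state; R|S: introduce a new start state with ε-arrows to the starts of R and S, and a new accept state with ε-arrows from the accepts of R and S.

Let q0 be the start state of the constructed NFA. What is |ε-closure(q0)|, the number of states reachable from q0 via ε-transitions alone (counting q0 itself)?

3

Compute the ε-closure size of each fragment's start state recursively; a symbol fragment's start has no outgoing ε-edge, so its closure is just itself (size 1).
  pq : same as the first factor's closure: C = 1
  p|pq : new start ε-reaches every alternative's start; none of them accept ε, so the new accept is not reached: C = 1 + 1 + 1 = 3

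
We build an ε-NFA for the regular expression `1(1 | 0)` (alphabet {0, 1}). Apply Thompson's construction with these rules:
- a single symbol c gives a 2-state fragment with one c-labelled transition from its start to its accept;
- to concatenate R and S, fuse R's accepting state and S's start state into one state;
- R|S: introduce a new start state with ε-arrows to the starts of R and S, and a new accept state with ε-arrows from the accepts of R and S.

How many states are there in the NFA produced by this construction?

7

Recursing over subexpressions:
Each of the 3 symbol leaves contributes a 2-state fragment.
  1 | 0 → 6 states
  1(1 | 0) → 7 states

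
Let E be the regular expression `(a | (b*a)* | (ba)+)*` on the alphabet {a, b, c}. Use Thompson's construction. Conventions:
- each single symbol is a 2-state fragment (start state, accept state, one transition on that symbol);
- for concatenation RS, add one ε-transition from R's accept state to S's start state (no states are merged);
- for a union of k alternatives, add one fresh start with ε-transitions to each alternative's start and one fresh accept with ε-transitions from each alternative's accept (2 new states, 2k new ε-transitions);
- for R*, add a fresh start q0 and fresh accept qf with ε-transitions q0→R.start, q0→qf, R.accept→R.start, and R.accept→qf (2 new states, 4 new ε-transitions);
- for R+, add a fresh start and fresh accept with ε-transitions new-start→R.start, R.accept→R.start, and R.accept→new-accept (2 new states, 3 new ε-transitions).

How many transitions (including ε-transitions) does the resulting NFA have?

28

By structural recursion:
Each of the 5 symbol leaves contributes 1 transition (1 symbol, 0 ε).
  b* : 5 transitions (1 symbol, 4 ε)
  b*a : 7 transitions (2 symbol, 5 ε)
  (b*a)* : 11 transitions (2 symbol, 9 ε)
  ba : 3 transitions (2 symbol, 1 ε)
  (ba)+ : 6 transitions (2 symbol, 4 ε)
  a | (b*a)* | (ba)+ : 24 transitions (5 symbol, 19 ε)
  (a | (b*a)* | (ba)+)* : 28 transitions (5 symbol, 23 ε)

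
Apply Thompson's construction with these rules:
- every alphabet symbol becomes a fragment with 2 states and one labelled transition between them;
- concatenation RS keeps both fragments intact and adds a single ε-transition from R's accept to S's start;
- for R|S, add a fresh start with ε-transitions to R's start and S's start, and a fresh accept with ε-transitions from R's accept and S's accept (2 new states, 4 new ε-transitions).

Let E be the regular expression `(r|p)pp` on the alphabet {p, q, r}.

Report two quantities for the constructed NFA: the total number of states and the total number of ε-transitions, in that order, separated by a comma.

Bottom-up over the parse tree:
Each of the 4 symbol leaves contributes 2 states and 0 ε-transitions.
  r|p — 6 states, 4 ε-transitions
  (r|p)pp — 10 states, 6 ε-transitions

10, 6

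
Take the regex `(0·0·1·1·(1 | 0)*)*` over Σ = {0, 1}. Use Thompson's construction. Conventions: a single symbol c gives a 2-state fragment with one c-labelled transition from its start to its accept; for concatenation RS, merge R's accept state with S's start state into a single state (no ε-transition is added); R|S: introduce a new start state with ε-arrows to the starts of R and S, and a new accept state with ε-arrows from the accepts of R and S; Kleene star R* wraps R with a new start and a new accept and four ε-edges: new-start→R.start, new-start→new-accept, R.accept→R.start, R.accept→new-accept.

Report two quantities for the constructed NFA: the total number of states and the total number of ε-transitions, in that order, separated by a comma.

14, 12

Bottom-up over the parse tree:
Each of the 6 symbol leaves contributes 2 states and 0 ε-transitions.
  1 | 0 → 6 states, 4 ε-transitions
  (1 | 0)* → 8 states, 8 ε-transitions
  0·0·1·1·(1 | 0)* → 12 states, 8 ε-transitions
  (0·0·1·1·(1 | 0)*)* → 14 states, 12 ε-transitions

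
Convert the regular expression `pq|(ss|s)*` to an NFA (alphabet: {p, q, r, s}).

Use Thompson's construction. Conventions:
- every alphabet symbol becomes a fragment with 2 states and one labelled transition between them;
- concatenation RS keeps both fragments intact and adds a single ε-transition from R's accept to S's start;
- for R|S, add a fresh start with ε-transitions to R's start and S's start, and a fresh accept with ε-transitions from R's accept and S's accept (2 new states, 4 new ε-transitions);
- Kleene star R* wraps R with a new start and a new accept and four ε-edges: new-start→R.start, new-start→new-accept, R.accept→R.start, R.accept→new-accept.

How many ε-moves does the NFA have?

14

Bottom-up over the parse tree:
Each of the 5 symbol leaves contributes 0 ε-transitions.
  pq = 1 ε-transition
  ss = 1 ε-transition
  ss|s = 5 ε-transitions
  (ss|s)* = 9 ε-transitions
  pq|(ss|s)* = 14 ε-transitions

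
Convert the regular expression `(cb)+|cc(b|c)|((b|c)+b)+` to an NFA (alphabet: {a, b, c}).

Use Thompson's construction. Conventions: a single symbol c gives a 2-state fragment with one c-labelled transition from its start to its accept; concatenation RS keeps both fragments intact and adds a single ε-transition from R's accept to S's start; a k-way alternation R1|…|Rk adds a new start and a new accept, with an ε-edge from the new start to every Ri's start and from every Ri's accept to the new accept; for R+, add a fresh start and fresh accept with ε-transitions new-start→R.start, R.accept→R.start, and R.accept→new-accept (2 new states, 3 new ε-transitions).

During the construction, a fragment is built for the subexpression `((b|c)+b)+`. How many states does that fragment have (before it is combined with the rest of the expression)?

12

Fragment for `((b|c)+b)+`:
Each of the 3 symbol leaves contributes a 2-state fragment.
  b|c — 6 states
  (b|c)+ — 8 states
  (b|c)+b — 10 states
  ((b|c)+b)+ — 12 states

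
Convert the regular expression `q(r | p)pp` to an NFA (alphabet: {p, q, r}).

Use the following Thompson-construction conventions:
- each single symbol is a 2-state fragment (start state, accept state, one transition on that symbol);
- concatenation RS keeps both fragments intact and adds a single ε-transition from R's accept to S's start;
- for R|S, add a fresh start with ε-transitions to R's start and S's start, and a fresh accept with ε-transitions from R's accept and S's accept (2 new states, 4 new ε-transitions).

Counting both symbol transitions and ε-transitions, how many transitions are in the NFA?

12

Bottom-up over the parse tree:
Each of the 5 symbol leaves contributes 1 transition (1 symbol, 0 ε).
  r | p — 6 transitions (2 symbol, 4 ε)
  q(r | p)pp — 12 transitions (5 symbol, 7 ε)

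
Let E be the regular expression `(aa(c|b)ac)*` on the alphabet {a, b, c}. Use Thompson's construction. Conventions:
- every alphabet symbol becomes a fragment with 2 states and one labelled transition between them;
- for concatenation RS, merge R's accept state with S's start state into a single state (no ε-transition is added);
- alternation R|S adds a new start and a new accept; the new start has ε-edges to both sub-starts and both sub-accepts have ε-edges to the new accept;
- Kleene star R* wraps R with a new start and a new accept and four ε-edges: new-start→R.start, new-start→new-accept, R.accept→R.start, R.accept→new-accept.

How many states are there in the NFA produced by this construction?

Bottom-up over the parse tree:
Each of the 6 symbol leaves contributes a 2-state fragment.
  c|b — 6 states
  aa(c|b)ac — 10 states
  (aa(c|b)ac)* — 12 states

12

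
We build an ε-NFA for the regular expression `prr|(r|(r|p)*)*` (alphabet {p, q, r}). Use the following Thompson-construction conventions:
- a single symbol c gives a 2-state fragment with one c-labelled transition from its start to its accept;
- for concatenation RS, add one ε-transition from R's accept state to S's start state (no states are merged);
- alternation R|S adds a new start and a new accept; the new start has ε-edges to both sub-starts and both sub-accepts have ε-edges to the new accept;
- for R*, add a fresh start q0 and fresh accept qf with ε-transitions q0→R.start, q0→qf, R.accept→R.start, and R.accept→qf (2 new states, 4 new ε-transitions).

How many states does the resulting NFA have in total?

22

By structural recursion:
Each of the 6 symbol leaves contributes a 2-state fragment.
  prr : 6 states
  r|p : 6 states
  (r|p)* : 8 states
  r|(r|p)* : 12 states
  (r|(r|p)*)* : 14 states
  prr|(r|(r|p)*)* : 22 states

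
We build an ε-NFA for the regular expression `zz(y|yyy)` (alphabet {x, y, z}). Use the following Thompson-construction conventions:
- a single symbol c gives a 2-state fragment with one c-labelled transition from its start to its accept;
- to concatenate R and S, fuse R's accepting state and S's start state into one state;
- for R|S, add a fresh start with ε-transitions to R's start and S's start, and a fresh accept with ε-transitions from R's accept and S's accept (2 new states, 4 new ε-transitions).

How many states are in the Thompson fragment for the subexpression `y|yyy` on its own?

8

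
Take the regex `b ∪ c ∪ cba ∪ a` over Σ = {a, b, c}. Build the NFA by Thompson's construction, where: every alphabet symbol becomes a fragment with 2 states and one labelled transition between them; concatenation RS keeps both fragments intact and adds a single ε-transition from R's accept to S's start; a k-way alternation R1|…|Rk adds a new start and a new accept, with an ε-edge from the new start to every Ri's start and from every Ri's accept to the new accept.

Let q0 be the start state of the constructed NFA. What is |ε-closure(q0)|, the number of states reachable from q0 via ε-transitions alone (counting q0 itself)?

5

Work bottom-up. For each fragment F, track |ε-closure(F.start)| and whether F's accept lies in that closure (i.e. whether F accepts ε). A single-symbol fragment has closure size 1 and does not accept ε.
  cba : |ε-closure| equals the left operand's closure size = 1 (its accept is not ε-reachable, so the closure stops there)
  b ∪ c ∪ cba ∪ a : |ε-closure| = 1 + 1 + 1 + 1 + 1 = 5 (the new accept is not ε-reachable since no branch accepts ε)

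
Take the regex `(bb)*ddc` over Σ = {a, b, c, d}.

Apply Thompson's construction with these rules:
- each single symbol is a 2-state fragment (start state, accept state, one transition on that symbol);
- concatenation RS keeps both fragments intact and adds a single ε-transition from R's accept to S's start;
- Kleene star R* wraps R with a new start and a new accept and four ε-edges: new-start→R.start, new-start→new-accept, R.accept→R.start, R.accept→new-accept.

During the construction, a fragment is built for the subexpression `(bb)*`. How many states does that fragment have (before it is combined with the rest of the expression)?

6

Fragment for `(bb)*`:
Each of the 2 symbol leaves contributes a 2-state fragment.
  bb = 4 states
  (bb)* = 6 states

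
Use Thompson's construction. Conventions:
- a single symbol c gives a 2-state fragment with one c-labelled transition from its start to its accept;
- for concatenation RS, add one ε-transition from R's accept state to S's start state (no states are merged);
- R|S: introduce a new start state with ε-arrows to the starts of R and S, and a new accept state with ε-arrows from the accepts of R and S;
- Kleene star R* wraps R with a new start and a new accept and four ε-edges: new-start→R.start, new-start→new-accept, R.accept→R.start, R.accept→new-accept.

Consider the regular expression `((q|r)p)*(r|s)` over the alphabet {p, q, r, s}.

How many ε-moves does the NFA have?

Per subexpression:
Each of the 5 symbol leaves contributes 0 ε-transitions.
  q|r : 4 ε-transitions
  (q|r)p : 5 ε-transitions
  ((q|r)p)* : 9 ε-transitions
  r|s : 4 ε-transitions
  ((q|r)p)*(r|s) : 14 ε-transitions

14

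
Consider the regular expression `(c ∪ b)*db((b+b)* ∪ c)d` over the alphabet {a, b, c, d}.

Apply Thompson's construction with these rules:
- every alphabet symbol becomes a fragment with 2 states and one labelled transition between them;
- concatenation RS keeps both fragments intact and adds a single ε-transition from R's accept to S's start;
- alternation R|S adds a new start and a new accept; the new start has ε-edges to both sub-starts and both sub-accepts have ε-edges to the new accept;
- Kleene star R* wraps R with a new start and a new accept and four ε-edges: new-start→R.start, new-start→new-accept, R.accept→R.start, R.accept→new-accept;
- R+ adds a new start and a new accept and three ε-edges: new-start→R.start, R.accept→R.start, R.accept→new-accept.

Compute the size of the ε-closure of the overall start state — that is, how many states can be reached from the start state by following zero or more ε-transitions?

Compute the ε-closure size of each fragment's start state recursively; a symbol fragment's start has no outgoing ε-edge, so its closure is just itself (size 1).
  c ∪ b → new start ε-reaches every alternative's start; none of them accept ε, so the new accept is not reached: C = 1 + 1 + 1 = 3
  (c ∪ b)* → C = 1 (new start) + 3 (body) + 1 (new accept) = 5
  b+ → C = 1 + 1 = 2 (the body doesn't accept ε, so the new accept is not reached)
  b+b → same as the first factor's closure: C = 2
  (b+b)* → new start has ε-edges to the inner start and to the new accept, so C = 2 + 2 = 4
  (b+b)* ∪ c → new start ε-reaches every alternative's start; at least one alternative accepts ε, so the union's new accept is reached too: C = 1 + 4 + 1 + 1 = 7
  (c ∪ b)*db((b+b)* ∪ c)d → C = 5 + 1 = 6 (closure spills across the concat boundary because the left factor accepts ε)

6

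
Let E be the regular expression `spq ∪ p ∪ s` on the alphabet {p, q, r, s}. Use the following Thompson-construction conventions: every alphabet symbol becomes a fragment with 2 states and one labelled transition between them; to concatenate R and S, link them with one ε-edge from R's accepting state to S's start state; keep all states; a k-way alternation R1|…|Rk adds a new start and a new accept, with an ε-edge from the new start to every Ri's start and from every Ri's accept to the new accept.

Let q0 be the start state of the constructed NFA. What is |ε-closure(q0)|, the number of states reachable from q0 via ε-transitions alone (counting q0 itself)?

4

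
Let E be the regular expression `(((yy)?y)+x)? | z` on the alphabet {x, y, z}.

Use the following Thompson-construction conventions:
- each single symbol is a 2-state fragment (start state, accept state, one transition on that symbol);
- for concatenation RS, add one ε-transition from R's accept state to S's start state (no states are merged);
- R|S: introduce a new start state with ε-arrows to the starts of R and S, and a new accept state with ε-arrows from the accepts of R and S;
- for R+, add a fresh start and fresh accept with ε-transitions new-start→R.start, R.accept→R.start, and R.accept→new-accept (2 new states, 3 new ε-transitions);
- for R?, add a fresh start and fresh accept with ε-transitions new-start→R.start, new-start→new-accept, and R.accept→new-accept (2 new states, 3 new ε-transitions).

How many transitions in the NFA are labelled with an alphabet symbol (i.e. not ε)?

5

Building bottom-up:
Each of the 5 symbol leaves contributes exactly 1 symbol transition.
  yy → 2 symbol transitions
  (yy)? → 2 symbol transitions
  (yy)?y → 3 symbol transitions
  ((yy)?y)+ → 3 symbol transitions
  ((yy)?y)+x → 4 symbol transitions
  (((yy)?y)+x)? → 4 symbol transitions
  (((yy)?y)+x)? | z → 5 symbol transitions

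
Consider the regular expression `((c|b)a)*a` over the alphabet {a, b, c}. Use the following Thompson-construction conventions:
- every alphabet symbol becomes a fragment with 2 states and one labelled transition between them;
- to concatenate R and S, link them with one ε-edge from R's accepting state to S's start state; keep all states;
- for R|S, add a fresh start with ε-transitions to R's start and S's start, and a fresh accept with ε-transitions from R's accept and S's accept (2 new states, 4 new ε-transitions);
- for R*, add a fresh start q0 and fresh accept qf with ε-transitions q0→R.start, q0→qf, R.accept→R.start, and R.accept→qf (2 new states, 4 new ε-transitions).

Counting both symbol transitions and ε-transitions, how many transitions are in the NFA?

14

Recursing over subexpressions:
Each of the 4 symbol leaves contributes 1 transition (1 symbol, 0 ε).
  c|b — 6 transitions (2 symbol, 4 ε)
  (c|b)a — 8 transitions (3 symbol, 5 ε)
  ((c|b)a)* — 12 transitions (3 symbol, 9 ε)
  ((c|b)a)*a — 14 transitions (4 symbol, 10 ε)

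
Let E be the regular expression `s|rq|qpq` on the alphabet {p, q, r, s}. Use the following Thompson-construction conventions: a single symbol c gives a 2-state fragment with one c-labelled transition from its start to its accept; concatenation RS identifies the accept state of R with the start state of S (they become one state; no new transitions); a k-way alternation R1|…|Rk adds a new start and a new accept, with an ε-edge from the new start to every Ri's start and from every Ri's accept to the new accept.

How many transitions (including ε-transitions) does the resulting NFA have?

12

Bottom-up over the parse tree:
Each of the 6 symbol leaves contributes 1 transition (1 symbol, 0 ε).
  rq → 2 transitions (2 symbol, 0 ε)
  qpq → 3 transitions (3 symbol, 0 ε)
  s|rq|qpq → 12 transitions (6 symbol, 6 ε)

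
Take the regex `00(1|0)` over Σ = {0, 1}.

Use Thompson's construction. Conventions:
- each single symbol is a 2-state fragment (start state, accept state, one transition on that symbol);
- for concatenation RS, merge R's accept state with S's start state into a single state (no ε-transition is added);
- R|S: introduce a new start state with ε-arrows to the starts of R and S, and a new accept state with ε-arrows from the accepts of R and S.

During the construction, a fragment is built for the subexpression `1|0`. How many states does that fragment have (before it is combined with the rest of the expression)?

Fragment for `1|0`:
Each of the 2 symbol leaves contributes a 2-state fragment.
  1|0 = 6 states

6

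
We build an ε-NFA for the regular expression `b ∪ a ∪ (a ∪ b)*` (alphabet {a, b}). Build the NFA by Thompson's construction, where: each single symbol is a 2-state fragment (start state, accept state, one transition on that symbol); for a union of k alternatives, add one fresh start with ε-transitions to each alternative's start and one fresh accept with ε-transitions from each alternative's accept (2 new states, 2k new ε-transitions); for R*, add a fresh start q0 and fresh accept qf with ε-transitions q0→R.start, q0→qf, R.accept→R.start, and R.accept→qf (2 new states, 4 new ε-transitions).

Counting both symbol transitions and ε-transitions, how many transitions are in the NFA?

18

Building bottom-up:
Each of the 4 symbol leaves contributes 1 transition (1 symbol, 0 ε).
  a ∪ b = 6 transitions (2 symbol, 4 ε)
  (a ∪ b)* = 10 transitions (2 symbol, 8 ε)
  b ∪ a ∪ (a ∪ b)* = 18 transitions (4 symbol, 14 ε)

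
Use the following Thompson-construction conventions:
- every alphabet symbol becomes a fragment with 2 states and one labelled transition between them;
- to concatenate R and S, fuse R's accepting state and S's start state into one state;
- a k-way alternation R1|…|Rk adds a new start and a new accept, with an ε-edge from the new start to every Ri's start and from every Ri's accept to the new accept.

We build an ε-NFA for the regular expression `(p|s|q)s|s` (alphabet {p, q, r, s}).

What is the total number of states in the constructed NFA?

13

Building bottom-up:
Each of the 5 symbol leaves contributes a 2-state fragment.
  p|s|q = 8 states
  (p|s|q)s = 9 states
  (p|s|q)s|s = 13 states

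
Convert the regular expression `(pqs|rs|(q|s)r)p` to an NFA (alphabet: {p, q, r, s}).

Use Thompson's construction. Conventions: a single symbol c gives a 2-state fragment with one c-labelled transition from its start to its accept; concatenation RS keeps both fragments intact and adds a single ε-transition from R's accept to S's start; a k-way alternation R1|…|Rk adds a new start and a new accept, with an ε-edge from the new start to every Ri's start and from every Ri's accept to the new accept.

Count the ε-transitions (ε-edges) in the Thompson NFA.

15

Recursing over subexpressions:
Each of the 9 symbol leaves contributes 0 ε-transitions.
  pqs = 2 ε-transitions
  rs = 1 ε-transition
  q|s = 4 ε-transitions
  (q|s)r = 5 ε-transitions
  pqs|rs|(q|s)r = 14 ε-transitions
  (pqs|rs|(q|s)r)p = 15 ε-transitions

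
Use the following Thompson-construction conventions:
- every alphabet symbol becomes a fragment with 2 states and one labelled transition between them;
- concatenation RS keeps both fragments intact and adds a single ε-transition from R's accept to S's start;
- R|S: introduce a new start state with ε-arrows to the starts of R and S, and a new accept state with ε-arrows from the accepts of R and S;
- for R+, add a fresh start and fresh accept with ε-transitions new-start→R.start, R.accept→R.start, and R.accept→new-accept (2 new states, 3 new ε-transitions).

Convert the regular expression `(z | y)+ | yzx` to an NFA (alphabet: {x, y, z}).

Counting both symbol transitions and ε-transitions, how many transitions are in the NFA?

18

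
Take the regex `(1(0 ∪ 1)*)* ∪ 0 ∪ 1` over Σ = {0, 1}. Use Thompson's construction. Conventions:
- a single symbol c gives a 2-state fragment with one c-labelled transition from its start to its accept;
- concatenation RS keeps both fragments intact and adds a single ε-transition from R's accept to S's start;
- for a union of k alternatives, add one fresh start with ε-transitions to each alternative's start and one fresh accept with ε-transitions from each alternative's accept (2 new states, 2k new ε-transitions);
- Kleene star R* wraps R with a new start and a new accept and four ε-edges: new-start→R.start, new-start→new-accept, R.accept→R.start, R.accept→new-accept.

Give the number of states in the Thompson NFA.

18

Recursing over subexpressions:
Each of the 5 symbol leaves contributes a 2-state fragment.
  0 ∪ 1 = 6 states
  (0 ∪ 1)* = 8 states
  1(0 ∪ 1)* = 10 states
  (1(0 ∪ 1)*)* = 12 states
  (1(0 ∪ 1)*)* ∪ 0 ∪ 1 = 18 states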